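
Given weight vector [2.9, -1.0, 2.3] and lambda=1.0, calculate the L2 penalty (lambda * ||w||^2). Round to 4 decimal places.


Squaring each weight:
2.9^2 = 8.41
(-1.0)^2 = 1.0
2.3^2 = 5.29
Sum of squares = 14.7
Penalty = 1.0 * 14.7 = 14.7000

14.7000


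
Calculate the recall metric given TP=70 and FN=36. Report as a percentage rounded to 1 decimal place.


Recall = TP / (TP + FN) * 100
= 70 / (70 + 36)
= 70 / 106
= 0.6604
= 66.0%

66.0


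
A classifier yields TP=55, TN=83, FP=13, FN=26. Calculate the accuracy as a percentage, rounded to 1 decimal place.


Accuracy = (TP + TN) / (TP + TN + FP + FN) * 100
= (55 + 83) / (55 + 83 + 13 + 26)
= 138 / 177
= 0.7797
= 78.0%

78.0


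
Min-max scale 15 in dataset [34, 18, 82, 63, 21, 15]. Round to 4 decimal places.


Min = 15, Max = 82
Range = 82 - 15 = 67
Scaled = (x - min) / (max - min)
= (15 - 15) / 67
= 0 / 67
= 0.0000

0.0000


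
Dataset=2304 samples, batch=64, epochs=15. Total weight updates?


Iterations per epoch = 2304 / 64 = 36
Total updates = iterations_per_epoch * epochs
= 36 * 15
= 540

540


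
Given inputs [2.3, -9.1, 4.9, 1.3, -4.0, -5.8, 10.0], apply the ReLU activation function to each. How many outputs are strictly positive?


ReLU(x) = max(0, x) for each element:
ReLU(2.3) = 2.3
ReLU(-9.1) = 0
ReLU(4.9) = 4.9
ReLU(1.3) = 1.3
ReLU(-4.0) = 0
ReLU(-5.8) = 0
ReLU(10.0) = 10.0
Active neurons (>0): 4

4


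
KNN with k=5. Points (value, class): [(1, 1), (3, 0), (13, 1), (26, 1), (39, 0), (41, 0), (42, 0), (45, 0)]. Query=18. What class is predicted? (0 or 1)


Distances from query 18:
Point 13 (class 1): distance = 5
Point 26 (class 1): distance = 8
Point 3 (class 0): distance = 15
Point 1 (class 1): distance = 17
Point 39 (class 0): distance = 21
K=5 nearest neighbors: classes = [1, 1, 0, 1, 0]
Votes for class 1: 3 / 5
Majority vote => class 1

1


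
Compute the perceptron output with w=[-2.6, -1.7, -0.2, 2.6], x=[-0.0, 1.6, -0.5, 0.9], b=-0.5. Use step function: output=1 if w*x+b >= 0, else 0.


z = w . x + b
= -2.6*-0.0 + -1.7*1.6 + -0.2*-0.5 + 2.6*0.9 + -0.5
= 0.0 + -2.72 + 0.1 + 2.34 + -0.5
= -0.28 + -0.5
= -0.78
Since z = -0.78 < 0, output = 0

0


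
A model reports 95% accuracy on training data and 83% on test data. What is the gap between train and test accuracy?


Gap = train_accuracy - test_accuracy
= 95 - 83
= 12%
This gap suggests the model is overfitting.

12


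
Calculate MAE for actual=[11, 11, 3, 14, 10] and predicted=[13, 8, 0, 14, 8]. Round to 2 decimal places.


Absolute errors: [2, 3, 3, 0, 2]
Sum of absolute errors = 10
MAE = 10 / 5 = 2.00

2.00


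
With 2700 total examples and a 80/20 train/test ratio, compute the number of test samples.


Train samples = 2700 * 80% = 2160
Test samples = 2700 - 2160
= 540

540


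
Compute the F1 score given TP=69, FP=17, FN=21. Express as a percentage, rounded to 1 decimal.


Precision = TP / (TP + FP) = 69 / 86 = 0.8023
Recall = TP / (TP + FN) = 69 / 90 = 0.7667
F1 = 2 * P * R / (P + R)
= 2 * 0.8023 * 0.7667 / (0.8023 + 0.7667)
= 1.2302 / 1.569
= 0.7841
As percentage: 78.4%

78.4


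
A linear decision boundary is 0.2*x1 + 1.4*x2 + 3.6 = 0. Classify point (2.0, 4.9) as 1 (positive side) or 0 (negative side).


Compute 0.2 * 2.0 + 1.4 * 4.9 + 3.6
= 0.4 + 6.86 + 3.6
= 10.86
Since 10.86 >= 0, the point is on the positive side.

1


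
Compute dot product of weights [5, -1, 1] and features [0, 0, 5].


Element-wise products:
5 * 0 = 0
-1 * 0 = 0
1 * 5 = 5
Sum = 0 + 0 + 5
= 5

5


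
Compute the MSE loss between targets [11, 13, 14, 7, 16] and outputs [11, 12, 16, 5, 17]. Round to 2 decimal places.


Differences: [0, 1, -2, 2, -1]
Squared errors: [0, 1, 4, 4, 1]
Sum of squared errors = 10
MSE = 10 / 5 = 2.00

2.00


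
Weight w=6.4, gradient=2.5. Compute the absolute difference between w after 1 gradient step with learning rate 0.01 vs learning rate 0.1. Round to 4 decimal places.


With lr=0.01: w_new = 6.4 - 0.01 * 2.5 = 6.375
With lr=0.1: w_new = 6.4 - 0.1 * 2.5 = 6.15
Absolute difference = |6.375 - 6.15|
= 0.2250

0.2250


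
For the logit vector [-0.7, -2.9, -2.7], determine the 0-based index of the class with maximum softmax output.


Softmax is a monotonic transformation, so it preserves the argmax.
We need to find the index of the maximum logit.
Index 0: -0.7
Index 1: -2.9
Index 2: -2.7
Maximum logit = -0.7 at index 0

0


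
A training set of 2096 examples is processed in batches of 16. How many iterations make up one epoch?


Iterations per epoch = dataset_size / batch_size
= 2096 / 16
= 131

131


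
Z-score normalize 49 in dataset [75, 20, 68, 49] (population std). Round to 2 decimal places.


Mean = (75 + 20 + 68 + 49) / 4 = 53.0
Variance = sum((x_i - mean)^2) / n = 453.5
Std = sqrt(453.5) = 21.2955
Z = (x - mean) / std
= (49 - 53.0) / 21.2955
= -4.0 / 21.2955
= -0.19

-0.19


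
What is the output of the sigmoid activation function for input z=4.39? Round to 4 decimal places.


sigmoid(z) = 1 / (1 + exp(-z))
exp(-(4.39)) = exp(-4.39) = 0.0124
1 + 0.0124 = 1.0124
1 / 1.0124 = 0.9878

0.9878


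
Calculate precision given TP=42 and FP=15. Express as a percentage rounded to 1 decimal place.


Precision = TP / (TP + FP) * 100
= 42 / (42 + 15)
= 42 / 57
= 0.7368
= 73.7%

73.7


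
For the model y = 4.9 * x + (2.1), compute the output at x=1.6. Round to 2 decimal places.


y = 4.9 * 1.6 + (2.1)
= 7.84 + (2.1)
= 9.94

9.94


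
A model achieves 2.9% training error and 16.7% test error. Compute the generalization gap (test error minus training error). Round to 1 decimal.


Generalization gap = test_error - train_error
= 16.7 - 2.9
= 13.8%
A large gap suggests overfitting.

13.8


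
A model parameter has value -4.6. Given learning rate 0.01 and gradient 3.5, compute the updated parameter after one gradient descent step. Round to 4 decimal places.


w_new = w_old - lr * gradient
= -4.6 - 0.01 * 3.5
= -4.6 - (0.035)
= -4.6350

-4.6350


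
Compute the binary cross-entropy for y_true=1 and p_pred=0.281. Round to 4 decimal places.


For y=1: Loss = -log(p)
= -log(0.281)
= -(-1.2694)
= 1.2694

1.2694


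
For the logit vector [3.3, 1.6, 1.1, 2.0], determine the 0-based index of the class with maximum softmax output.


Softmax is a monotonic transformation, so it preserves the argmax.
We need to find the index of the maximum logit.
Index 0: 3.3
Index 1: 1.6
Index 2: 1.1
Index 3: 2.0
Maximum logit = 3.3 at index 0

0


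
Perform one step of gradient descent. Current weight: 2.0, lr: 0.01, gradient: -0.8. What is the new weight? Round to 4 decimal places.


w_new = w_old - lr * gradient
= 2.0 - 0.01 * -0.8
= 2.0 - (-0.008)
= 2.0080

2.0080


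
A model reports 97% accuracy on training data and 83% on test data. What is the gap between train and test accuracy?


Gap = train_accuracy - test_accuracy
= 97 - 83
= 14%
This gap suggests the model is overfitting.

14


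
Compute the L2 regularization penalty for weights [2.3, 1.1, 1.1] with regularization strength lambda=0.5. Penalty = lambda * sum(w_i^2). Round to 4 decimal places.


Squaring each weight:
2.3^2 = 5.29
1.1^2 = 1.21
1.1^2 = 1.21
Sum of squares = 7.71
Penalty = 0.5 * 7.71 = 3.8550

3.8550


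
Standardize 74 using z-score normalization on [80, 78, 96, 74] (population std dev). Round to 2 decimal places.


Mean = (80 + 78 + 96 + 74) / 4 = 82.0
Variance = sum((x_i - mean)^2) / n = 70.0
Std = sqrt(70.0) = 8.3666
Z = (x - mean) / std
= (74 - 82.0) / 8.3666
= -8.0 / 8.3666
= -0.96

-0.96


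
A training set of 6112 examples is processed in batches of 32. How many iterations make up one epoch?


Iterations per epoch = dataset_size / batch_size
= 6112 / 32
= 191

191


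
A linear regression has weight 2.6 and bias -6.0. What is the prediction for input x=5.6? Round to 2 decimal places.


y = 2.6 * 5.6 + (-6.0)
= 14.56 + (-6.0)
= 8.56

8.56


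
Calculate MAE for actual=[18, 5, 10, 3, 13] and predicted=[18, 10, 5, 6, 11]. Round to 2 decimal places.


Absolute errors: [0, 5, 5, 3, 2]
Sum of absolute errors = 15
MAE = 15 / 5 = 3.00

3.00


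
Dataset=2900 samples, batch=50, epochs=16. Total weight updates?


Iterations per epoch = 2900 / 50 = 58
Total updates = iterations_per_epoch * epochs
= 58 * 16
= 928

928


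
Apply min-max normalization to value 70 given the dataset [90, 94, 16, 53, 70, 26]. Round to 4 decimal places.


Min = 16, Max = 94
Range = 94 - 16 = 78
Scaled = (x - min) / (max - min)
= (70 - 16) / 78
= 54 / 78
= 0.6923

0.6923


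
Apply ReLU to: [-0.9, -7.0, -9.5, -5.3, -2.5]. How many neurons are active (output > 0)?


ReLU(x) = max(0, x) for each element:
ReLU(-0.9) = 0
ReLU(-7.0) = 0
ReLU(-9.5) = 0
ReLU(-5.3) = 0
ReLU(-2.5) = 0
Active neurons (>0): 0

0


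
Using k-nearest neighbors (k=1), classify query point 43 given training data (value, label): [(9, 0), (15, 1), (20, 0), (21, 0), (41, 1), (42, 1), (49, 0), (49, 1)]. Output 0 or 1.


Distances from query 43:
Point 42 (class 1): distance = 1
K=1 nearest neighbors: classes = [1]
Votes for class 1: 1 / 1
Majority vote => class 1

1


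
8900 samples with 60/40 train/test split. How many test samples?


Train samples = 8900 * 60% = 5340
Test samples = 8900 - 5340
= 3560

3560


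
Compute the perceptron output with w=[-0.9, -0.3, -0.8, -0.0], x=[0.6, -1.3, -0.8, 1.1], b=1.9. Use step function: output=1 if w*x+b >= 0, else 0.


z = w . x + b
= -0.9*0.6 + -0.3*-1.3 + -0.8*-0.8 + -0.0*1.1 + 1.9
= -0.54 + 0.39 + 0.64 + -0.0 + 1.9
= 0.49 + 1.9
= 2.39
Since z = 2.39 >= 0, output = 1

1


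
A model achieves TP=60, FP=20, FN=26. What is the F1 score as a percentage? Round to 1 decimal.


Precision = TP / (TP + FP) = 60 / 80 = 0.75
Recall = TP / (TP + FN) = 60 / 86 = 0.6977
F1 = 2 * P * R / (P + R)
= 2 * 0.75 * 0.6977 / (0.75 + 0.6977)
= 1.0465 / 1.4477
= 0.7229
As percentage: 72.3%

72.3


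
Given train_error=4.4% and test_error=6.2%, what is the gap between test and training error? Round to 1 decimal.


Generalization gap = test_error - train_error
= 6.2 - 4.4
= 1.8%
A small gap suggests good generalization.

1.8


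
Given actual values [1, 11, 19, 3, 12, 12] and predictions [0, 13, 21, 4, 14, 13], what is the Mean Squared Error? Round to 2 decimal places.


Differences: [1, -2, -2, -1, -2, -1]
Squared errors: [1, 4, 4, 1, 4, 1]
Sum of squared errors = 15
MSE = 15 / 6 = 2.50

2.50


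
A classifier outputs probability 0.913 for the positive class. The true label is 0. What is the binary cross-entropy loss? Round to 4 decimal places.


For y=0: Loss = -log(1-p)
= -log(1 - 0.913)
= -log(0.087)
= -(-2.4418)
= 2.4418

2.4418


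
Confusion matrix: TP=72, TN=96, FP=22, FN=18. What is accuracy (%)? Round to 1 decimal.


Accuracy = (TP + TN) / (TP + TN + FP + FN) * 100
= (72 + 96) / (72 + 96 + 22 + 18)
= 168 / 208
= 0.8077
= 80.8%

80.8


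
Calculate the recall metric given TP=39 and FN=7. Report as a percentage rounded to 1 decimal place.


Recall = TP / (TP + FN) * 100
= 39 / (39 + 7)
= 39 / 46
= 0.8478
= 84.8%

84.8


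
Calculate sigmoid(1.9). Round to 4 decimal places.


sigmoid(z) = 1 / (1 + exp(-z))
exp(-(1.9)) = exp(-1.9) = 0.1496
1 + 0.1496 = 1.1496
1 / 1.1496 = 0.8699

0.8699


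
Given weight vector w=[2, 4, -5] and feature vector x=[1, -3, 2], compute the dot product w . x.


Element-wise products:
2 * 1 = 2
4 * -3 = -12
-5 * 2 = -10
Sum = 2 + -12 + -10
= -20

-20


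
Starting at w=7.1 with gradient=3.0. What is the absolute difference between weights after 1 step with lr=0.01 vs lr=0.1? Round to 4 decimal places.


With lr=0.01: w_new = 7.1 - 0.01 * 3.0 = 7.07
With lr=0.1: w_new = 7.1 - 0.1 * 3.0 = 6.8
Absolute difference = |7.07 - 6.8|
= 0.2700

0.2700


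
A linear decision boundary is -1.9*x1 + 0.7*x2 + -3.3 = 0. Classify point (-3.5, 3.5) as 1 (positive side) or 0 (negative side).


Compute -1.9 * -3.5 + 0.7 * 3.5 + -3.3
= 6.65 + 2.45 + -3.3
= 5.8
Since 5.8 >= 0, the point is on the positive side.

1


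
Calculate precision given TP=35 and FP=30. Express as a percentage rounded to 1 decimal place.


Precision = TP / (TP + FP) * 100
= 35 / (35 + 30)
= 35 / 65
= 0.5385
= 53.8%

53.8


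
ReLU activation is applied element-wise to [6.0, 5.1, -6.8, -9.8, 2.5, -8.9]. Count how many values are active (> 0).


ReLU(x) = max(0, x) for each element:
ReLU(6.0) = 6.0
ReLU(5.1) = 5.1
ReLU(-6.8) = 0
ReLU(-9.8) = 0
ReLU(2.5) = 2.5
ReLU(-8.9) = 0
Active neurons (>0): 3

3


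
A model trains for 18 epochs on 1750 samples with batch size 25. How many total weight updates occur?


Iterations per epoch = 1750 / 25 = 70
Total updates = iterations_per_epoch * epochs
= 70 * 18
= 1260

1260


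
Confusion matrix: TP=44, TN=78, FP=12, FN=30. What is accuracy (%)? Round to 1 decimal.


Accuracy = (TP + TN) / (TP + TN + FP + FN) * 100
= (44 + 78) / (44 + 78 + 12 + 30)
= 122 / 164
= 0.7439
= 74.4%

74.4


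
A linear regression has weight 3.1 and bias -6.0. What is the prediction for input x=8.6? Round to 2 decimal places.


y = 3.1 * 8.6 + (-6.0)
= 26.66 + (-6.0)
= 20.66

20.66


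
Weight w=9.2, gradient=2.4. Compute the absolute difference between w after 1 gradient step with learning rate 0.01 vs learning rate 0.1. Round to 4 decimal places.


With lr=0.01: w_new = 9.2 - 0.01 * 2.4 = 9.176
With lr=0.1: w_new = 9.2 - 0.1 * 2.4 = 8.96
Absolute difference = |9.176 - 8.96|
= 0.2160

0.2160


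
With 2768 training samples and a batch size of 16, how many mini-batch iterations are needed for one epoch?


Iterations per epoch = dataset_size / batch_size
= 2768 / 16
= 173

173


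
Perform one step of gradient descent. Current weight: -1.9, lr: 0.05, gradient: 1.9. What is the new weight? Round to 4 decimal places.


w_new = w_old - lr * gradient
= -1.9 - 0.05 * 1.9
= -1.9 - (0.095)
= -1.9950

-1.9950


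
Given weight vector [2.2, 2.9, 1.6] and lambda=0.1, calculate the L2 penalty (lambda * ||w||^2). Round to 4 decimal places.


Squaring each weight:
2.2^2 = 4.84
2.9^2 = 8.41
1.6^2 = 2.56
Sum of squares = 15.81
Penalty = 0.1 * 15.81 = 1.5810

1.5810


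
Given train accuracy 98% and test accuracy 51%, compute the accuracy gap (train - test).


Gap = train_accuracy - test_accuracy
= 98 - 51
= 47%
This large gap strongly indicates overfitting.

47


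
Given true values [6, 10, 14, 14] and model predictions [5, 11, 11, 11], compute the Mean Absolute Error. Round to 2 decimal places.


Absolute errors: [1, 1, 3, 3]
Sum of absolute errors = 8
MAE = 8 / 4 = 2.00

2.00


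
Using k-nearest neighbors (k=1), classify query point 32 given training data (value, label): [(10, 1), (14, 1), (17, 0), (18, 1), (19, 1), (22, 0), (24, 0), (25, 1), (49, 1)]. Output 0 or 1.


Distances from query 32:
Point 25 (class 1): distance = 7
K=1 nearest neighbors: classes = [1]
Votes for class 1: 1 / 1
Majority vote => class 1

1


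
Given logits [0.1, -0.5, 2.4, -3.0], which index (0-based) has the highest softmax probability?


Softmax is a monotonic transformation, so it preserves the argmax.
We need to find the index of the maximum logit.
Index 0: 0.1
Index 1: -0.5
Index 2: 2.4
Index 3: -3.0
Maximum logit = 2.4 at index 2

2


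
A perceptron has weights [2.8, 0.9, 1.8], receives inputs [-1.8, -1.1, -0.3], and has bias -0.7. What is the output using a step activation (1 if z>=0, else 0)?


z = w . x + b
= 2.8*-1.8 + 0.9*-1.1 + 1.8*-0.3 + -0.7
= -5.04 + -0.99 + -0.54 + -0.7
= -6.57 + -0.7
= -7.27
Since z = -7.27 < 0, output = 0

0


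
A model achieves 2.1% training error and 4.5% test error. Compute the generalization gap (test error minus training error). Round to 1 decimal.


Generalization gap = test_error - train_error
= 4.5 - 2.1
= 2.4%
A moderate gap.

2.4


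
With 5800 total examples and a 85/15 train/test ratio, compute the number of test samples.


Train samples = 5800 * 85% = 4930
Test samples = 5800 - 4930
= 870

870


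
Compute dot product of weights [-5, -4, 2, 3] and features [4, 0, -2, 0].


Element-wise products:
-5 * 4 = -20
-4 * 0 = 0
2 * -2 = -4
3 * 0 = 0
Sum = -20 + 0 + -4 + 0
= -24

-24


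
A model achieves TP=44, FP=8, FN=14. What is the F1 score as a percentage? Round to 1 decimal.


Precision = TP / (TP + FP) = 44 / 52 = 0.8462
Recall = TP / (TP + FN) = 44 / 58 = 0.7586
F1 = 2 * P * R / (P + R)
= 2 * 0.8462 * 0.7586 / (0.8462 + 0.7586)
= 1.2838 / 1.6048
= 0.8
As percentage: 80.0%

80.0


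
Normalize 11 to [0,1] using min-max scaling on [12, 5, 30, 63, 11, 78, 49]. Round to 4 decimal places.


Min = 5, Max = 78
Range = 78 - 5 = 73
Scaled = (x - min) / (max - min)
= (11 - 5) / 73
= 6 / 73
= 0.0822

0.0822


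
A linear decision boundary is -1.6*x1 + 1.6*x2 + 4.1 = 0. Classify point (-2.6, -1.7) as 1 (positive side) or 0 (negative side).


Compute -1.6 * -2.6 + 1.6 * -1.7 + 4.1
= 4.16 + -2.72 + 4.1
= 5.54
Since 5.54 >= 0, the point is on the positive side.

1


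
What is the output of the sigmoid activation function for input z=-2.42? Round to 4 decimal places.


sigmoid(z) = 1 / (1 + exp(-z))
exp(-(-2.42)) = exp(2.42) = 11.2459
1 + 11.2459 = 12.2459
1 / 12.2459 = 0.0817

0.0817


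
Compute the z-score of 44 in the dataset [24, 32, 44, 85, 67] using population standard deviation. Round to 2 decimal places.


Mean = (24 + 32 + 44 + 85 + 67) / 5 = 50.4
Variance = sum((x_i - mean)^2) / n = 509.84
Std = sqrt(509.84) = 22.5796
Z = (x - mean) / std
= (44 - 50.4) / 22.5796
= -6.4 / 22.5796
= -0.28

-0.28


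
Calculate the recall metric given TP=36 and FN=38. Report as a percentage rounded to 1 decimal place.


Recall = TP / (TP + FN) * 100
= 36 / (36 + 38)
= 36 / 74
= 0.4865
= 48.6%

48.6


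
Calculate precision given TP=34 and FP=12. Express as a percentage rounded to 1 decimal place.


Precision = TP / (TP + FP) * 100
= 34 / (34 + 12)
= 34 / 46
= 0.7391
= 73.9%

73.9


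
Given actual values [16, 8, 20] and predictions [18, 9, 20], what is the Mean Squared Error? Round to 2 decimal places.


Differences: [-2, -1, 0]
Squared errors: [4, 1, 0]
Sum of squared errors = 5
MSE = 5 / 3 = 1.67

1.67


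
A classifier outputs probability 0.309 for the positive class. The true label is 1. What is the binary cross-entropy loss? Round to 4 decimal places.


For y=1: Loss = -log(p)
= -log(0.309)
= -(-1.1744)
= 1.1744

1.1744


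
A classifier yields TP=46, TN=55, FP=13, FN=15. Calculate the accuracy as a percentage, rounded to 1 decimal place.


Accuracy = (TP + TN) / (TP + TN + FP + FN) * 100
= (46 + 55) / (46 + 55 + 13 + 15)
= 101 / 129
= 0.7829
= 78.3%

78.3


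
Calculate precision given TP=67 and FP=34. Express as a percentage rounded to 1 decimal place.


Precision = TP / (TP + FP) * 100
= 67 / (67 + 34)
= 67 / 101
= 0.6634
= 66.3%

66.3


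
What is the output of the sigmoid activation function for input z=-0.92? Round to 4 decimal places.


sigmoid(z) = 1 / (1 + exp(-z))
exp(-(-0.92)) = exp(0.92) = 2.5093
1 + 2.5093 = 3.5093
1 / 3.5093 = 0.2850

0.2850


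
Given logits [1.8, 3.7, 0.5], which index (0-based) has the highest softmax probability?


Softmax is a monotonic transformation, so it preserves the argmax.
We need to find the index of the maximum logit.
Index 0: 1.8
Index 1: 3.7
Index 2: 0.5
Maximum logit = 3.7 at index 1

1


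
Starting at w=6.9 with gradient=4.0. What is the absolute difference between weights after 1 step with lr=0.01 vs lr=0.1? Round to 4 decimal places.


With lr=0.01: w_new = 6.9 - 0.01 * 4.0 = 6.86
With lr=0.1: w_new = 6.9 - 0.1 * 4.0 = 6.5
Absolute difference = |6.86 - 6.5|
= 0.3600

0.3600


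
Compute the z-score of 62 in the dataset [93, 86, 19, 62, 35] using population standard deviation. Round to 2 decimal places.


Mean = (93 + 86 + 19 + 62 + 35) / 5 = 59.0
Variance = sum((x_i - mean)^2) / n = 814.0
Std = sqrt(814.0) = 28.5307
Z = (x - mean) / std
= (62 - 59.0) / 28.5307
= 3.0 / 28.5307
= 0.11

0.11


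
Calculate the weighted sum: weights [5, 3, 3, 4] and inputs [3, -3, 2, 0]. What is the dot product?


Element-wise products:
5 * 3 = 15
3 * -3 = -9
3 * 2 = 6
4 * 0 = 0
Sum = 15 + -9 + 6 + 0
= 12

12


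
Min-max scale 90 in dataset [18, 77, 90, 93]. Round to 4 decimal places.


Min = 18, Max = 93
Range = 93 - 18 = 75
Scaled = (x - min) / (max - min)
= (90 - 18) / 75
= 72 / 75
= 0.9600

0.9600


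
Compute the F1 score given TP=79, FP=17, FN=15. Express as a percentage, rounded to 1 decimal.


Precision = TP / (TP + FP) = 79 / 96 = 0.8229
Recall = TP / (TP + FN) = 79 / 94 = 0.8404
F1 = 2 * P * R / (P + R)
= 2 * 0.8229 * 0.8404 / (0.8229 + 0.8404)
= 1.3832 / 1.6633
= 0.8316
As percentage: 83.2%

83.2


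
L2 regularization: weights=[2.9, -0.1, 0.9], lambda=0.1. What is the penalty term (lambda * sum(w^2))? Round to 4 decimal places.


Squaring each weight:
2.9^2 = 8.41
(-0.1)^2 = 0.01
0.9^2 = 0.81
Sum of squares = 9.23
Penalty = 0.1 * 9.23 = 0.9230

0.9230


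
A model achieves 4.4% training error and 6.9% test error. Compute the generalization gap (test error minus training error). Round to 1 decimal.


Generalization gap = test_error - train_error
= 6.9 - 4.4
= 2.5%
A moderate gap.

2.5


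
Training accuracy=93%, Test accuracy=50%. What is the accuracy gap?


Gap = train_accuracy - test_accuracy
= 93 - 50
= 43%
This large gap strongly indicates overfitting.

43


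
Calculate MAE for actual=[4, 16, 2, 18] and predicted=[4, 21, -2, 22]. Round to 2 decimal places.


Absolute errors: [0, 5, 4, 4]
Sum of absolute errors = 13
MAE = 13 / 4 = 3.25

3.25


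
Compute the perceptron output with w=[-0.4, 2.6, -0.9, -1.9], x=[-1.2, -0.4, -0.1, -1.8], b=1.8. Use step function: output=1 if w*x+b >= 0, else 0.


z = w . x + b
= -0.4*-1.2 + 2.6*-0.4 + -0.9*-0.1 + -1.9*-1.8 + 1.8
= 0.48 + -1.04 + 0.09 + 3.42 + 1.8
= 2.95 + 1.8
= 4.75
Since z = 4.75 >= 0, output = 1

1


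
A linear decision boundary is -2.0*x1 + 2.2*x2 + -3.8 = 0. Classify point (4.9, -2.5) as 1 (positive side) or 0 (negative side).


Compute -2.0 * 4.9 + 2.2 * -2.5 + -3.8
= -9.8 + -5.5 + -3.8
= -19.1
Since -19.1 < 0, the point is on the negative side.

0


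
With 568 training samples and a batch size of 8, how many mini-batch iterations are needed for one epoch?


Iterations per epoch = dataset_size / batch_size
= 568 / 8
= 71

71


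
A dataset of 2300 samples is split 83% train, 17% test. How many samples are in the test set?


Train samples = 2300 * 83% = 1909
Test samples = 2300 - 1909
= 391

391


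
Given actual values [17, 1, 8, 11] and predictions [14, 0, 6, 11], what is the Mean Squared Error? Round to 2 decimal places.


Differences: [3, 1, 2, 0]
Squared errors: [9, 1, 4, 0]
Sum of squared errors = 14
MSE = 14 / 4 = 3.50

3.50


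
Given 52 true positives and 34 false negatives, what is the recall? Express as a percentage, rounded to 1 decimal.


Recall = TP / (TP + FN) * 100
= 52 / (52 + 34)
= 52 / 86
= 0.6047
= 60.5%

60.5


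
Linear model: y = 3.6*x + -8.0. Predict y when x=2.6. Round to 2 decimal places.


y = 3.6 * 2.6 + (-8.0)
= 9.36 + (-8.0)
= 1.36

1.36


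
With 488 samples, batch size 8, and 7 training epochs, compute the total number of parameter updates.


Iterations per epoch = 488 / 8 = 61
Total updates = iterations_per_epoch * epochs
= 61 * 7
= 427

427


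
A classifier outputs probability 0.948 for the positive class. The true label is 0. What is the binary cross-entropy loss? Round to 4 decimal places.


For y=0: Loss = -log(1-p)
= -log(1 - 0.948)
= -log(0.052)
= -(-2.9565)
= 2.9565

2.9565


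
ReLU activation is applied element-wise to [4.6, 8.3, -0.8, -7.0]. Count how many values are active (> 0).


ReLU(x) = max(0, x) for each element:
ReLU(4.6) = 4.6
ReLU(8.3) = 8.3
ReLU(-0.8) = 0
ReLU(-7.0) = 0
Active neurons (>0): 2

2


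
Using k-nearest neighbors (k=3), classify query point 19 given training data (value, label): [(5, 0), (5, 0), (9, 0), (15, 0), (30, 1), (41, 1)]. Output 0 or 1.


Distances from query 19:
Point 15 (class 0): distance = 4
Point 9 (class 0): distance = 10
Point 30 (class 1): distance = 11
K=3 nearest neighbors: classes = [0, 0, 1]
Votes for class 1: 1 / 3
Majority vote => class 0

0


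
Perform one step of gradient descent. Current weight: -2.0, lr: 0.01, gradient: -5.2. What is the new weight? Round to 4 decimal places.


w_new = w_old - lr * gradient
= -2.0 - 0.01 * -5.2
= -2.0 - (-0.052)
= -1.9480

-1.9480


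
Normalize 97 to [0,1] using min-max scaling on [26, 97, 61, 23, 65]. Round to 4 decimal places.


Min = 23, Max = 97
Range = 97 - 23 = 74
Scaled = (x - min) / (max - min)
= (97 - 23) / 74
= 74 / 74
= 1.0000

1.0000


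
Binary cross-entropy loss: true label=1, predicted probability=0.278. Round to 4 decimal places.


For y=1: Loss = -log(p)
= -log(0.278)
= -(-1.2801)
= 1.2801

1.2801


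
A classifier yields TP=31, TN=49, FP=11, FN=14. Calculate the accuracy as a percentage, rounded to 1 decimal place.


Accuracy = (TP + TN) / (TP + TN + FP + FN) * 100
= (31 + 49) / (31 + 49 + 11 + 14)
= 80 / 105
= 0.7619
= 76.2%

76.2


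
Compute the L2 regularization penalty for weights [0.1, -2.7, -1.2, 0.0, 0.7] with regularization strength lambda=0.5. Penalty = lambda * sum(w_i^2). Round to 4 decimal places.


Squaring each weight:
0.1^2 = 0.01
(-2.7)^2 = 7.29
(-1.2)^2 = 1.44
0.0^2 = 0.0
0.7^2 = 0.49
Sum of squares = 9.23
Penalty = 0.5 * 9.23 = 4.6150

4.6150


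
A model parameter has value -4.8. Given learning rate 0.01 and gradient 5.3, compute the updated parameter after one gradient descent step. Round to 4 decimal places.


w_new = w_old - lr * gradient
= -4.8 - 0.01 * 5.3
= -4.8 - (0.053)
= -4.8530

-4.8530


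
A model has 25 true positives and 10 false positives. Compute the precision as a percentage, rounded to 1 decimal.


Precision = TP / (TP + FP) * 100
= 25 / (25 + 10)
= 25 / 35
= 0.7143
= 71.4%

71.4


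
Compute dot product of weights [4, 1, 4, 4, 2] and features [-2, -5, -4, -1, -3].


Element-wise products:
4 * -2 = -8
1 * -5 = -5
4 * -4 = -16
4 * -1 = -4
2 * -3 = -6
Sum = -8 + -5 + -16 + -4 + -6
= -39

-39


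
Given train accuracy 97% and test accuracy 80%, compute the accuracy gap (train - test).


Gap = train_accuracy - test_accuracy
= 97 - 80
= 17%
This gap suggests the model is overfitting.

17


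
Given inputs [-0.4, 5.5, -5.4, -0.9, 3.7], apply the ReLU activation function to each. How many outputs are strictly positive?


ReLU(x) = max(0, x) for each element:
ReLU(-0.4) = 0
ReLU(5.5) = 5.5
ReLU(-5.4) = 0
ReLU(-0.9) = 0
ReLU(3.7) = 3.7
Active neurons (>0): 2

2


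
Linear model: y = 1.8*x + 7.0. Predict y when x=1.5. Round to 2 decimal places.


y = 1.8 * 1.5 + (7.0)
= 2.7 + (7.0)
= 9.70

9.70


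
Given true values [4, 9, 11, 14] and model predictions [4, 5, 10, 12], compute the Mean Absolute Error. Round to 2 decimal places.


Absolute errors: [0, 4, 1, 2]
Sum of absolute errors = 7
MAE = 7 / 4 = 1.75

1.75


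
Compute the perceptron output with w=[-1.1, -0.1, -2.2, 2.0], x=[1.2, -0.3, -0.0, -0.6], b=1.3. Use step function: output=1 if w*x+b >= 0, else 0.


z = w . x + b
= -1.1*1.2 + -0.1*-0.3 + -2.2*-0.0 + 2.0*-0.6 + 1.3
= -1.32 + 0.03 + 0.0 + -1.2 + 1.3
= -2.49 + 1.3
= -1.19
Since z = -1.19 < 0, output = 0

0


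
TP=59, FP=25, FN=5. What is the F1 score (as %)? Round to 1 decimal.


Precision = TP / (TP + FP) = 59 / 84 = 0.7024
Recall = TP / (TP + FN) = 59 / 64 = 0.9219
F1 = 2 * P * R / (P + R)
= 2 * 0.7024 * 0.9219 / (0.7024 + 0.9219)
= 1.295 / 1.6243
= 0.7973
As percentage: 79.7%

79.7


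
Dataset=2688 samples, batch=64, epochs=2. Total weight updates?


Iterations per epoch = 2688 / 64 = 42
Total updates = iterations_per_epoch * epochs
= 42 * 2
= 84

84


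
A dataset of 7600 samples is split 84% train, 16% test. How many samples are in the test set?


Train samples = 7600 * 84% = 6384
Test samples = 7600 - 6384
= 1216

1216


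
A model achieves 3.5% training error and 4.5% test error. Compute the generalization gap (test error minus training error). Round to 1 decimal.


Generalization gap = test_error - train_error
= 4.5 - 3.5
= 1.0%
A small gap suggests good generalization.

1.0


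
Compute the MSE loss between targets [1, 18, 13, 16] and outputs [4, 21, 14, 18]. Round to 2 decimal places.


Differences: [-3, -3, -1, -2]
Squared errors: [9, 9, 1, 4]
Sum of squared errors = 23
MSE = 23 / 4 = 5.75

5.75


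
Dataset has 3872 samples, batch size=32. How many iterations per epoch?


Iterations per epoch = dataset_size / batch_size
= 3872 / 32
= 121

121


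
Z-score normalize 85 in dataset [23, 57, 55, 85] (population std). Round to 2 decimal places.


Mean = (23 + 57 + 55 + 85) / 4 = 55.0
Variance = sum((x_i - mean)^2) / n = 482.0
Std = sqrt(482.0) = 21.9545
Z = (x - mean) / std
= (85 - 55.0) / 21.9545
= 30.0 / 21.9545
= 1.37

1.37


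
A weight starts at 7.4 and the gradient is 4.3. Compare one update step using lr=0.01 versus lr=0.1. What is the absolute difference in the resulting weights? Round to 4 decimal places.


With lr=0.01: w_new = 7.4 - 0.01 * 4.3 = 7.357
With lr=0.1: w_new = 7.4 - 0.1 * 4.3 = 6.97
Absolute difference = |7.357 - 6.97|
= 0.3870

0.3870


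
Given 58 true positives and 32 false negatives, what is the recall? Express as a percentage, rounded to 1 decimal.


Recall = TP / (TP + FN) * 100
= 58 / (58 + 32)
= 58 / 90
= 0.6444
= 64.4%

64.4


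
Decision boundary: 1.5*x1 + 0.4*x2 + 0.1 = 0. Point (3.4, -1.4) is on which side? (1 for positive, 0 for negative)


Compute 1.5 * 3.4 + 0.4 * -1.4 + 0.1
= 5.1 + -0.56 + 0.1
= 4.64
Since 4.64 >= 0, the point is on the positive side.

1


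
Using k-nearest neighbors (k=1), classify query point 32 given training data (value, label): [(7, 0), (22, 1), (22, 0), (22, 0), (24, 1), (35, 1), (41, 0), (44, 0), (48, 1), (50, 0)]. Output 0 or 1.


Distances from query 32:
Point 35 (class 1): distance = 3
K=1 nearest neighbors: classes = [1]
Votes for class 1: 1 / 1
Majority vote => class 1

1


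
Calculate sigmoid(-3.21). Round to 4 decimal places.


sigmoid(z) = 1 / (1 + exp(-z))
exp(-(-3.21)) = exp(3.21) = 24.7791
1 + 24.7791 = 25.7791
1 / 25.7791 = 0.0388

0.0388


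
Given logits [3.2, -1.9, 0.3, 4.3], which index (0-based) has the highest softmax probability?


Softmax is a monotonic transformation, so it preserves the argmax.
We need to find the index of the maximum logit.
Index 0: 3.2
Index 1: -1.9
Index 2: 0.3
Index 3: 4.3
Maximum logit = 4.3 at index 3

3


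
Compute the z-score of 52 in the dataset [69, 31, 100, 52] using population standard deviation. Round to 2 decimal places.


Mean = (69 + 31 + 100 + 52) / 4 = 63.0
Variance = sum((x_i - mean)^2) / n = 637.5
Std = sqrt(637.5) = 25.2488
Z = (x - mean) / std
= (52 - 63.0) / 25.2488
= -11.0 / 25.2488
= -0.44

-0.44


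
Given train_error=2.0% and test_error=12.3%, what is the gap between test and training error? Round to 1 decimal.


Generalization gap = test_error - train_error
= 12.3 - 2.0
= 10.3%
A large gap suggests overfitting.

10.3


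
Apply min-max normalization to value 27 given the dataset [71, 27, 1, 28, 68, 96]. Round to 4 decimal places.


Min = 1, Max = 96
Range = 96 - 1 = 95
Scaled = (x - min) / (max - min)
= (27 - 1) / 95
= 26 / 95
= 0.2737

0.2737


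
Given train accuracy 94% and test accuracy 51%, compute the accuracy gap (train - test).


Gap = train_accuracy - test_accuracy
= 94 - 51
= 43%
This large gap strongly indicates overfitting.

43


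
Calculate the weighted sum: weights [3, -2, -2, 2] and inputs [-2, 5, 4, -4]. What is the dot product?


Element-wise products:
3 * -2 = -6
-2 * 5 = -10
-2 * 4 = -8
2 * -4 = -8
Sum = -6 + -10 + -8 + -8
= -32

-32


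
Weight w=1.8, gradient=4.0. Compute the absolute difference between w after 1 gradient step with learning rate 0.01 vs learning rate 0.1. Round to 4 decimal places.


With lr=0.01: w_new = 1.8 - 0.01 * 4.0 = 1.76
With lr=0.1: w_new = 1.8 - 0.1 * 4.0 = 1.4
Absolute difference = |1.76 - 1.4|
= 0.3600

0.3600


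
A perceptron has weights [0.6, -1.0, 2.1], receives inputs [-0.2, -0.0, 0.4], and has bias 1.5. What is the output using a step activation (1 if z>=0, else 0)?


z = w . x + b
= 0.6*-0.2 + -1.0*-0.0 + 2.1*0.4 + 1.5
= -0.12 + 0.0 + 0.84 + 1.5
= 0.72 + 1.5
= 2.22
Since z = 2.22 >= 0, output = 1

1


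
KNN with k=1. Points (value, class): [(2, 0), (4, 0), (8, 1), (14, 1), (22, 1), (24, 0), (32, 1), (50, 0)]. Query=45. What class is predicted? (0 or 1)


Distances from query 45:
Point 50 (class 0): distance = 5
K=1 nearest neighbors: classes = [0]
Votes for class 1: 0 / 1
Majority vote => class 0

0


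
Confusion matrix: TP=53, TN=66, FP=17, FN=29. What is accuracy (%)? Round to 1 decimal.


Accuracy = (TP + TN) / (TP + TN + FP + FN) * 100
= (53 + 66) / (53 + 66 + 17 + 29)
= 119 / 165
= 0.7212
= 72.1%

72.1


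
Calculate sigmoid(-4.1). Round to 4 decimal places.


sigmoid(z) = 1 / (1 + exp(-z))
exp(-(-4.1)) = exp(4.1) = 60.3403
1 + 60.3403 = 61.3403
1 / 61.3403 = 0.0163

0.0163


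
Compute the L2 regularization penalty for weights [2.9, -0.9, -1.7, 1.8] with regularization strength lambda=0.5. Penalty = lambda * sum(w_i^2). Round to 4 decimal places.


Squaring each weight:
2.9^2 = 8.41
(-0.9)^2 = 0.81
(-1.7)^2 = 2.89
1.8^2 = 3.24
Sum of squares = 15.35
Penalty = 0.5 * 15.35 = 7.6750

7.6750


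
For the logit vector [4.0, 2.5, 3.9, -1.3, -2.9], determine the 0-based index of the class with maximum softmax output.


Softmax is a monotonic transformation, so it preserves the argmax.
We need to find the index of the maximum logit.
Index 0: 4.0
Index 1: 2.5
Index 2: 3.9
Index 3: -1.3
Index 4: -2.9
Maximum logit = 4.0 at index 0

0


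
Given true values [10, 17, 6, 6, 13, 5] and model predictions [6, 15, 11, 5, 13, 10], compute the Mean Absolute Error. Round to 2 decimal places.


Absolute errors: [4, 2, 5, 1, 0, 5]
Sum of absolute errors = 17
MAE = 17 / 6 = 2.83

2.83


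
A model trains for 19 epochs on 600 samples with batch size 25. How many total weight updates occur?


Iterations per epoch = 600 / 25 = 24
Total updates = iterations_per_epoch * epochs
= 24 * 19
= 456

456


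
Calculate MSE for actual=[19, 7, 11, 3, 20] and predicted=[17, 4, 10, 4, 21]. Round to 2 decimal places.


Differences: [2, 3, 1, -1, -1]
Squared errors: [4, 9, 1, 1, 1]
Sum of squared errors = 16
MSE = 16 / 5 = 3.20

3.20


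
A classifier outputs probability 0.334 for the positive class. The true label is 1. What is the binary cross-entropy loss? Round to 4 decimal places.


For y=1: Loss = -log(p)
= -log(0.334)
= -(-1.0966)
= 1.0966

1.0966


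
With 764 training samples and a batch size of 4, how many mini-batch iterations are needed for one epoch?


Iterations per epoch = dataset_size / batch_size
= 764 / 4
= 191

191


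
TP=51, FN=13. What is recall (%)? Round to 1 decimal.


Recall = TP / (TP + FN) * 100
= 51 / (51 + 13)
= 51 / 64
= 0.7969
= 79.7%

79.7


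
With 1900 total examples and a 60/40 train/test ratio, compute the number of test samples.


Train samples = 1900 * 60% = 1140
Test samples = 1900 - 1140
= 760

760


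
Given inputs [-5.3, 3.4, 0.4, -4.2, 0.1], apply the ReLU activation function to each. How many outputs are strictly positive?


ReLU(x) = max(0, x) for each element:
ReLU(-5.3) = 0
ReLU(3.4) = 3.4
ReLU(0.4) = 0.4
ReLU(-4.2) = 0
ReLU(0.1) = 0.1
Active neurons (>0): 3

3


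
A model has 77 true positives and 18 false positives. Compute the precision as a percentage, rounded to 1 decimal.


Precision = TP / (TP + FP) * 100
= 77 / (77 + 18)
= 77 / 95
= 0.8105
= 81.1%

81.1


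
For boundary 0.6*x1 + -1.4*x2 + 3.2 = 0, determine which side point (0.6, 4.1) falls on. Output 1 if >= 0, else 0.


Compute 0.6 * 0.6 + -1.4 * 4.1 + 3.2
= 0.36 + -5.74 + 3.2
= -2.18
Since -2.18 < 0, the point is on the negative side.

0


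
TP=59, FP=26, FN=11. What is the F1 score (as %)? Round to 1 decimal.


Precision = TP / (TP + FP) = 59 / 85 = 0.6941
Recall = TP / (TP + FN) = 59 / 70 = 0.8429
F1 = 2 * P * R / (P + R)
= 2 * 0.6941 * 0.8429 / (0.6941 + 0.8429)
= 1.1701 / 1.537
= 0.7613
As percentage: 76.1%

76.1


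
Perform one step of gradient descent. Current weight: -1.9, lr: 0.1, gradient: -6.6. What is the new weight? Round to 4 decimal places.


w_new = w_old - lr * gradient
= -1.9 - 0.1 * -6.6
= -1.9 - (-0.66)
= -1.2400

-1.2400


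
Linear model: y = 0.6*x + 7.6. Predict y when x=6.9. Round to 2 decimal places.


y = 0.6 * 6.9 + (7.6)
= 4.14 + (7.6)
= 11.74

11.74


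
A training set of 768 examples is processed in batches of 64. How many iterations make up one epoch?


Iterations per epoch = dataset_size / batch_size
= 768 / 64
= 12

12


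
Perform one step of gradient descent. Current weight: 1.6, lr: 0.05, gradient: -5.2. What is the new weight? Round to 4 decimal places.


w_new = w_old - lr * gradient
= 1.6 - 0.05 * -5.2
= 1.6 - (-0.26)
= 1.8600

1.8600


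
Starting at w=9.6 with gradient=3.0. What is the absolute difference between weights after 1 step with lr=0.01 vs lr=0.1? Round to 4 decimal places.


With lr=0.01: w_new = 9.6 - 0.01 * 3.0 = 9.57
With lr=0.1: w_new = 9.6 - 0.1 * 3.0 = 9.3
Absolute difference = |9.57 - 9.3|
= 0.2700

0.2700


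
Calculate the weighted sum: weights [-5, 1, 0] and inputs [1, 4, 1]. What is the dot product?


Element-wise products:
-5 * 1 = -5
1 * 4 = 4
0 * 1 = 0
Sum = -5 + 4 + 0
= -1

-1


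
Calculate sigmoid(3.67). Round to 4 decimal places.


sigmoid(z) = 1 / (1 + exp(-z))
exp(-(3.67)) = exp(-3.67) = 0.0255
1 + 0.0255 = 1.0255
1 / 1.0255 = 0.9752

0.9752


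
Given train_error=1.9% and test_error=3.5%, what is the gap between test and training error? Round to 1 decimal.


Generalization gap = test_error - train_error
= 3.5 - 1.9
= 1.6%
A small gap suggests good generalization.

1.6


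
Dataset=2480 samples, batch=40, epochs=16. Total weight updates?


Iterations per epoch = 2480 / 40 = 62
Total updates = iterations_per_epoch * epochs
= 62 * 16
= 992

992


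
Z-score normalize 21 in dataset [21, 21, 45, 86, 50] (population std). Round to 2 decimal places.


Mean = (21 + 21 + 45 + 86 + 50) / 5 = 44.6
Variance = sum((x_i - mean)^2) / n = 571.44
Std = sqrt(571.44) = 23.9048
Z = (x - mean) / std
= (21 - 44.6) / 23.9048
= -23.6 / 23.9048
= -0.99

-0.99


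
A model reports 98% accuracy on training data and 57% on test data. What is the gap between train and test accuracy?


Gap = train_accuracy - test_accuracy
= 98 - 57
= 41%
This large gap strongly indicates overfitting.

41


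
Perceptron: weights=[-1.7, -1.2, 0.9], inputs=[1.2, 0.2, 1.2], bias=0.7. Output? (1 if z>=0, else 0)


z = w . x + b
= -1.7*1.2 + -1.2*0.2 + 0.9*1.2 + 0.7
= -2.04 + -0.24 + 1.08 + 0.7
= -1.2 + 0.7
= -0.5
Since z = -0.5 < 0, output = 0

0


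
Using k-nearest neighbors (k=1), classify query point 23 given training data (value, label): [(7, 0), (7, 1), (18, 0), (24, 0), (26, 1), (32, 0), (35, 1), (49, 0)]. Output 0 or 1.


Distances from query 23:
Point 24 (class 0): distance = 1
K=1 nearest neighbors: classes = [0]
Votes for class 1: 0 / 1
Majority vote => class 0

0


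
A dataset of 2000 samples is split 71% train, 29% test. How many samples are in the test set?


Train samples = 2000 * 71% = 1420
Test samples = 2000 - 1420
= 580

580


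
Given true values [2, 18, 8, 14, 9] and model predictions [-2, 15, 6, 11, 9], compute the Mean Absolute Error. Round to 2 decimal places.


Absolute errors: [4, 3, 2, 3, 0]
Sum of absolute errors = 12
MAE = 12 / 5 = 2.40

2.40


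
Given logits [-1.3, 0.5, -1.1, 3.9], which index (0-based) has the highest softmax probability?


Softmax is a monotonic transformation, so it preserves the argmax.
We need to find the index of the maximum logit.
Index 0: -1.3
Index 1: 0.5
Index 2: -1.1
Index 3: 3.9
Maximum logit = 3.9 at index 3

3
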